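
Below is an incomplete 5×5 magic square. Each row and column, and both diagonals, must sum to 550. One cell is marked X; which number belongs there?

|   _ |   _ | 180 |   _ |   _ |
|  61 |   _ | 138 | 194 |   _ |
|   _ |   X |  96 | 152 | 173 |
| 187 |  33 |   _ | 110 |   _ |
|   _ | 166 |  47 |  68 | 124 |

Row 5: 166 + 47 + 68 + 124 + ? = 550, so (5,1) = 145.
The remaining cell in column 3 is (4,3) = 550 − 461 = 89.
Column 4 needs 550; the known cells sum to 524, so (1,4) = 26.
Anti-diagonal must total 550; the given cells sum to 468, so (1,5) = 82.
The remaining cell in row 4 is (4,5) = 550 − 419 = 131.
From column 5, 550 − (82 + 173 + 131 + 124) gives (2,5) = 40.
Using row 2: 61 + 138 + 194 + 40 + ? → (2,2) = 550 − 433 = 117.
Main diagonal needs 550; the known cells sum to 447, so (1,1) = 103.
From row 1, 550 − (103 + 180 + 26 + 82) gives (1,2) = 159.
Column 1 must total 550; the given cells sum to 496, so (3,1) = 54.
Column 2 must total 550; the given cells sum to 475, so (3,2) = 75.

75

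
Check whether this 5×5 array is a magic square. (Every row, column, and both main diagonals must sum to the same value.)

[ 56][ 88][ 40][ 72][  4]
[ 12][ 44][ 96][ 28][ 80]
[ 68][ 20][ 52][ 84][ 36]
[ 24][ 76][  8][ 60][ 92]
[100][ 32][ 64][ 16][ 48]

Yes

Row 1: 56 + 88 + 40 + 72 + 4 = 260.
Row 2: 12 + 44 + 96 + 28 + 80 = 260.
Row 3: 68 + 20 + 52 + 84 + 36 = 260.
Row 4: 24 + 76 + 8 + 60 + 92 = 260.
Row 5: 100 + 32 + 64 + 16 + 48 = 260.
Column 1: 56 + 12 + 68 + 24 + 100 = 260.
Column 2: 88 + 44 + 20 + 76 + 32 = 260.
Column 3: 40 + 96 + 52 + 8 + 64 = 260.
Column 4: 72 + 28 + 84 + 60 + 16 = 260.
Column 5: 4 + 80 + 36 + 92 + 48 = 260.
Main diagonal: 56 + 44 + 52 + 60 + 48 = 260.
Anti-diagonal: 4 + 28 + 52 + 76 + 100 = 260.
All lines sum to 260.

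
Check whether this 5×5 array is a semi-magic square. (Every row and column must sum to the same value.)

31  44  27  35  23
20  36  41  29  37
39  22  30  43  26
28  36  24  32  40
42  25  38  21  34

Row 1: 31 + 44 + 27 + 35 + 23 = 160.
Row 2: 20 + 36 + 41 + 29 + 37 = 163.
Row 3: 39 + 22 + 30 + 43 + 26 = 160.
Row 4: 28 + 36 + 24 + 32 + 40 = 160.
Row 5: 42 + 25 + 38 + 21 + 34 = 160.
Column 1: 31 + 20 + 39 + 28 + 42 = 160.
Column 2: 44 + 36 + 22 + 36 + 25 = 163.
Column 3: 27 + 41 + 30 + 24 + 38 = 160.
Column 4: 35 + 29 + 43 + 32 + 21 = 160.
Column 5: 23 + 37 + 26 + 40 + 34 = 160.

No — row 2 sums to 163 but row 4 sums to 160.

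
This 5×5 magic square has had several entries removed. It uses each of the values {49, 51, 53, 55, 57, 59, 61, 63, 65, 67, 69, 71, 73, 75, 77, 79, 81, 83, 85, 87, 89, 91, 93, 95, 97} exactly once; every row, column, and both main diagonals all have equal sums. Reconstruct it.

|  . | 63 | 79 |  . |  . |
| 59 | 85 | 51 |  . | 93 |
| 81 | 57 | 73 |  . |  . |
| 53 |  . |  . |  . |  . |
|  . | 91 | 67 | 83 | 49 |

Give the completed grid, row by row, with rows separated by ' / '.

The 25 entries sum to 1825, so each line sums to 1825/5 = 365.
Row 2 must total 365; the given cells sum to 288, so (2,4) = 77.
From row 5, 365 − (91 + 67 + 83 + 49) gives (5,1) = 75.
The remaining cell in column 1 is (1,1) = 365 − 268 = 97.
The remaining cell in column 2 is (4,2) = 365 − 296 = 69.
Column 3 needs 365; the known cells sum to 270, so (4,3) = 95.
Main diagonal: 97 + 85 + 73 + 49 + ? = 365, so (4,4) = 61.
The remaining cell in anti-diagonal is (1,5) = 365 − 294 = 71.
Row 1 must total 365; the given cells sum to 310, so (1,4) = 55.
Row 4: 53 + 69 + 95 + 61 + ? = 365, so (4,5) = 87.
Using column 4: 55 + 77 + 61 + 83 + ? → (3,4) = 365 − 276 = 89.
The remaining cell in column 5 is (3,5) = 365 − 300 = 65.

97 63 79 55 71 / 59 85 51 77 93 / 81 57 73 89 65 / 53 69 95 61 87 / 75 91 67 83 49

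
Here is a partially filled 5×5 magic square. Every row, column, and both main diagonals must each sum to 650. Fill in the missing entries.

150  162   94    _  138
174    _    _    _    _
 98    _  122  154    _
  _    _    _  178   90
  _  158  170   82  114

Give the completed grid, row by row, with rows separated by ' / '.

Row 1 must total 650; the given cells sum to 544, so (1,4) = 106.
The remaining cell in row 5 is (5,1) = 650 − 524 = 126.
Column 1: 150 + 174 + 98 + 126 + ? = 650, so (4,1) = 102.
Column 4 needs 650; the known cells sum to 520, so (2,4) = 130.
Main diagonal needs 650; the known cells sum to 564, so (2,2) = 86.
The remaining cell in anti-diagonal is (4,2) = 650 − 516 = 134.
Row 4 needs 650; the known cells sum to 504, so (4,3) = 146.
Column 2 must total 650; the given cells sum to 540, so (3,2) = 110.
Column 3 must total 650; the given cells sum to 532, so (2,3) = 118.
The remaining cell in row 2 is (2,5) = 650 − 508 = 142.
Row 3: 98 + 110 + 122 + 154 + ? = 650, so (3,5) = 166.

150 162 94 106 138 / 174 86 118 130 142 / 98 110 122 154 166 / 102 134 146 178 90 / 126 158 170 82 114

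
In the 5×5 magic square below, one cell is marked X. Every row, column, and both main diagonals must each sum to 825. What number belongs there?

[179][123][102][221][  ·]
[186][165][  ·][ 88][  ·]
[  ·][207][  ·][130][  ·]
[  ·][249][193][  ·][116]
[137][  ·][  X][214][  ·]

Row 1 needs 825; the known cells sum to 625, so (1,5) = 200.
The remaining cell in column 2 is (5,2) = 825 − 744 = 81.
Column 4 must total 825; the given cells sum to 653, so (4,4) = 172.
The remaining cell in anti-diagonal is (3,3) = 825 − 674 = 151.
Row 4 must total 825; the given cells sum to 730, so (4,1) = 95.
Column 1 needs 825; the known cells sum to 597, so (3,1) = 228.
Main diagonal: 179 + 165 + 151 + 172 + ? = 825, so (5,5) = 158.
Row 3 must total 825; the given cells sum to 716, so (3,5) = 109.
Row 5: 137 + 81 + 214 + 158 + ? = 825, so (5,3) = 235.

235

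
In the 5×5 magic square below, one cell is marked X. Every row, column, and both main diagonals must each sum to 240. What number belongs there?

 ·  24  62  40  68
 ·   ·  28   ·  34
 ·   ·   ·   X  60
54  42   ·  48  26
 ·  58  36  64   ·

Row 1: 24 + 62 + 40 + 68 + ? = 240, so (1,1) = 46.
From row 4, 240 − (54 + 42 + 48 + 26) gives (4,3) = 70.
The remaining cell in column 3 is (3,3) = 240 − 196 = 44.
Column 5: 68 + 34 + 60 + 26 + ? = 240, so (5,5) = 52.
Main diagonal must total 240; the given cells sum to 190, so (2,2) = 50.
Row 5 must total 240; the given cells sum to 210, so (5,1) = 30.
Column 2 must total 240; the given cells sum to 174, so (3,2) = 66.
Anti-diagonal needs 240; the known cells sum to 184, so (2,4) = 56.
Row 2 must total 240; the given cells sum to 168, so (2,1) = 72.
The remaining cell in column 1 is (3,1) = 240 − 202 = 38.
Column 4 needs 240; the known cells sum to 208, so (3,4) = 32.

32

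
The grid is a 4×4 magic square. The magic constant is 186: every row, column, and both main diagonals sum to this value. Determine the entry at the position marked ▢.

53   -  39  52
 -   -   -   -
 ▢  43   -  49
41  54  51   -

48

Row 1: 53 + 39 + 52 + ? = 186, so (1,2) = 42.
The remaining cell in row 4 is (4,4) = 186 − 146 = 40.
Column 2 must total 186; the given cells sum to 139, so (2,2) = 47.
The remaining cell in column 4 is (2,4) = 186 − 141 = 45.
Main diagonal must total 186; the given cells sum to 140, so (3,3) = 46.
Anti-diagonal: 52 + 43 + 41 + ? = 186, so (2,3) = 50.
The remaining cell in row 2 is (2,1) = 186 − 142 = 44.
Using row 3: 43 + 46 + 49 + ? → (3,1) = 186 − 138 = 48.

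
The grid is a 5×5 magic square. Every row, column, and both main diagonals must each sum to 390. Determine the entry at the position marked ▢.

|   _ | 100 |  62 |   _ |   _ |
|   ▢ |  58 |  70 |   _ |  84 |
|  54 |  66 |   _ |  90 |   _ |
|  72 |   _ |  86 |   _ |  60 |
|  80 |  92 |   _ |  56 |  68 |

From row 5, 390 − (80 + 92 + 56 + 68) gives (5,3) = 94.
Using column 2: 100 + 58 + 66 + 92 + ? → (4,2) = 390 − 316 = 74.
Using column 3: 62 + 70 + 86 + 94 + ? → (3,3) = 390 − 312 = 78.
Row 3: 54 + 66 + 78 + 90 + ? = 390, so (3,5) = 102.
Using row 4: 72 + 74 + 86 + 60 + ? → (4,4) = 390 − 292 = 98.
Column 5: 84 + 102 + 60 + 68 + ? = 390, so (1,5) = 76.
From main diagonal, 390 − (58 + 78 + 98 + 68) gives (1,1) = 88.
Anti-diagonal: 76 + 78 + 74 + 80 + ? = 390, so (2,4) = 82.
Row 1 must total 390; the given cells sum to 326, so (1,4) = 64.
The remaining cell in row 2 is (2,1) = 390 − 294 = 96.

96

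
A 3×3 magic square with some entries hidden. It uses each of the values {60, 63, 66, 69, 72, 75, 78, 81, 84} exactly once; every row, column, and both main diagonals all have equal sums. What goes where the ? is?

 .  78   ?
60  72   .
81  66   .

The 9 entries sum to 648, so each line sums to 648/3 = 216.
Using row 2: 60 + 72 + ? → (2,3) = 216 − 132 = 84.
From row 3, 216 − (81 + 66) gives (3,3) = 69.
Column 1 needs 216; the known cells sum to 141, so (1,1) = 75.
Column 3: 84 + 69 + ? = 216, so (1,3) = 63.

63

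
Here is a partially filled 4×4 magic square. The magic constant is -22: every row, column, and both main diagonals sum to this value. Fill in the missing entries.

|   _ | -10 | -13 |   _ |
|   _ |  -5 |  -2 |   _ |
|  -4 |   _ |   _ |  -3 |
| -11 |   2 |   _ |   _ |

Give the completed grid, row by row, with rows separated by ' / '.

1 -10 -13 0 / -8 -5 -2 -7 / -4 -9 -6 -3 / -11 2 -1 -12

Column 2 must total -22; the given cells sum to -13, so (3,2) = -9.
Anti-diagonal: -2 + (-9) + (-11) + ? = -22, so (1,4) = 0.
From row 1, -22 − (-10 + (-13) + 0) gives (1,1) = 1.
The remaining cell in row 3 is (3,3) = -22 − (-16) = -6.
Using column 1: 1 + (-4) + (-11) + ? → (2,1) = -22 − (-14) = -8.
Column 3: -13 + (-2) + (-6) + ? = -22, so (4,3) = -1.
Main diagonal needs -22; the known cells sum to -10, so (4,4) = -12.
The remaining cell in row 2 is (2,4) = -22 − (-15) = -7.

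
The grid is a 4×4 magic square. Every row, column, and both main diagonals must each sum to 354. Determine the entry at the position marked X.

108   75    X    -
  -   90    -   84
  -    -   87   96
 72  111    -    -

Column 2: 75 + 90 + 111 + ? = 354, so (3,2) = 78.
From main diagonal, 354 − (108 + 90 + 87) gives (4,4) = 69.
Using row 3: 78 + 87 + 96 + ? → (3,1) = 354 − 261 = 93.
From row 4, 354 − (72 + 111 + 69) gives (4,3) = 102.
From column 1, 354 − (108 + 93 + 72) gives (2,1) = 81.
The remaining cell in column 4 is (1,4) = 354 − 249 = 105.
Using anti-diagonal: 105 + 78 + 72 + ? → (2,3) = 354 − 255 = 99.
The remaining cell in row 1 is (1,3) = 354 − 288 = 66.

66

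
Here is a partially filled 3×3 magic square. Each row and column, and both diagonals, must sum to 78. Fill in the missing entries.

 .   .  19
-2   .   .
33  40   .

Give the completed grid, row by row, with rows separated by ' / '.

Row 3 must total 78; the given cells sum to 73, so (3,3) = 5.
The remaining cell in column 1 is (1,1) = 78 − 31 = 47.
Column 3 needs 78; the known cells sum to 24, so (2,3) = 54.
Using main diagonal: 47 + 5 + ? → (2,2) = 78 − 52 = 26.
The remaining cell in row 1 is (1,2) = 78 − 66 = 12.

47 12 19 / -2 26 54 / 33 40 5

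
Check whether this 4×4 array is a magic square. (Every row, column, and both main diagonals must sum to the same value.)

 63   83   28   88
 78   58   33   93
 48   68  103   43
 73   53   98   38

Yes

Row 1: 63 + 83 + 28 + 88 = 262.
Row 2: 78 + 58 + 33 + 93 = 262.
Row 3: 48 + 68 + 103 + 43 = 262.
Row 4: 73 + 53 + 98 + 38 = 262.
Column 1: 63 + 78 + 48 + 73 = 262.
Column 2: 83 + 58 + 68 + 53 = 262.
Column 3: 28 + 33 + 103 + 98 = 262.
Column 4: 88 + 93 + 43 + 38 = 262.
Main diagonal: 63 + 58 + 103 + 38 = 262.
Anti-diagonal: 88 + 33 + 68 + 73 = 262.
All lines sum to 262.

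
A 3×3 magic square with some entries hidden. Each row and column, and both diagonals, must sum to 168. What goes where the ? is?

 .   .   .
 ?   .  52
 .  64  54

From row 3, 168 − (64 + 54) gives (3,1) = 50.
Column 3 needs 168; the known cells sum to 106, so (1,3) = 62.
The remaining cell in anti-diagonal is (2,2) = 168 − 112 = 56.
From row 2, 168 − (56 + 52) gives (2,1) = 60.

60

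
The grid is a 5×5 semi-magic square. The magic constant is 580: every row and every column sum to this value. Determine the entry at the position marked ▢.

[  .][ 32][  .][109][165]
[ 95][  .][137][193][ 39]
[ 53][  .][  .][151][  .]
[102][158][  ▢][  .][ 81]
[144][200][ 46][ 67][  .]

179

Row 2 must total 580; the given cells sum to 464, so (2,2) = 116.
Row 5 needs 580; the known cells sum to 457, so (5,5) = 123.
Using column 1: 95 + 53 + 102 + 144 + ? → (1,1) = 580 − 394 = 186.
Column 2: 32 + 116 + 158 + 200 + ? = 580, so (3,2) = 74.
From column 4, 580 − (109 + 193 + 151 + 67) gives (4,4) = 60.
Column 5 needs 580; the known cells sum to 408, so (3,5) = 172.
The remaining cell in row 1 is (1,3) = 580 − 492 = 88.
The remaining cell in row 3 is (3,3) = 580 − 450 = 130.
Using row 4: 102 + 158 + 60 + 81 + ? → (4,3) = 580 − 401 = 179.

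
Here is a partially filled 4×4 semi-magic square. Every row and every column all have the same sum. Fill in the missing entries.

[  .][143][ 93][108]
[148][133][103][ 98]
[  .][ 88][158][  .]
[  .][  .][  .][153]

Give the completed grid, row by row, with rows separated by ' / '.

138 143 93 108 / 148 133 103 98 / 113 88 158 123 / 83 118 128 153

Row 2 is already complete: 148 + 133 + 103 + 98 = 482, so that is the magic constant.
Using row 1: 143 + 93 + 108 + ? → (1,1) = 482 − 344 = 138.
Using column 2: 143 + 133 + 88 + ? → (4,2) = 482 − 364 = 118.
Column 3 needs 482; the known cells sum to 354, so (4,3) = 128.
The remaining cell in column 4 is (3,4) = 482 − 359 = 123.
Row 3: 88 + 158 + 123 + ? = 482, so (3,1) = 113.
The remaining cell in row 4 is (4,1) = 482 − 399 = 83.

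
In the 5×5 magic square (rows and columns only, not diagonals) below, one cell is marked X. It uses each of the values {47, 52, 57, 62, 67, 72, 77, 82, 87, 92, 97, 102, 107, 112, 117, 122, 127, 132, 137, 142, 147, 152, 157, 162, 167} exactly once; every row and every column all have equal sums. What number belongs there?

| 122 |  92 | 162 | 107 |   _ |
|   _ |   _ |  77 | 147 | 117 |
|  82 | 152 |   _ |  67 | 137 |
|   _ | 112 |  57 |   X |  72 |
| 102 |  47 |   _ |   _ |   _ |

The 25 entries sum to 2675, so each line sums to 2675/5 = 535.
Row 1 must total 535; the given cells sum to 483, so (1,5) = 52.
Using row 3: 82 + 152 + 67 + 137 + ? → (3,3) = 535 − 438 = 97.
Column 2 must total 535; the given cells sum to 403, so (2,2) = 132.
Column 3 must total 535; the given cells sum to 393, so (5,3) = 142.
The remaining cell in column 5 is (5,5) = 535 − 378 = 157.
Using row 2: 132 + 77 + 147 + 117 + ? → (2,1) = 535 − 473 = 62.
The remaining cell in row 5 is (5,4) = 535 − 448 = 87.
The remaining cell in column 1 is (4,1) = 535 − 368 = 167.
Column 4: 107 + 147 + 67 + 87 + ? = 535, so (4,4) = 127.

127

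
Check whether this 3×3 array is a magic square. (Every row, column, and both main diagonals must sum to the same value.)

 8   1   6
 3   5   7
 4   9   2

Row 1: 8 + 1 + 6 = 15.
Row 2: 3 + 5 + 7 = 15.
Row 3: 4 + 9 + 2 = 15.
Column 1: 8 + 3 + 4 = 15.
Column 2: 1 + 5 + 9 = 15.
Column 3: 6 + 7 + 2 = 15.
Main diagonal: 8 + 5 + 2 = 15.
Anti-diagonal: 6 + 5 + 4 = 15.
All lines sum to 15.

Yes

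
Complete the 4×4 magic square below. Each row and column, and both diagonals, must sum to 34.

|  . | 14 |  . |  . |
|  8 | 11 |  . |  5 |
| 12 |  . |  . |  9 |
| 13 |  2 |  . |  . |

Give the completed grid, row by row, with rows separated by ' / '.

Using row 2: 8 + 11 + 5 + ? → (2,3) = 34 − 24 = 10.
Column 1 needs 34; the known cells sum to 33, so (1,1) = 1.
Column 2 must total 34; the given cells sum to 27, so (3,2) = 7.
Anti-diagonal needs 34; the known cells sum to 30, so (1,4) = 4.
The remaining cell in row 1 is (1,3) = 34 − 19 = 15.
Row 3 must total 34; the given cells sum to 28, so (3,3) = 6.
From column 3, 34 − (15 + 10 + 6) gives (4,3) = 3.
Column 4: 4 + 5 + 9 + ? = 34, so (4,4) = 16.

1 14 15 4 / 8 11 10 5 / 12 7 6 9 / 13 2 3 16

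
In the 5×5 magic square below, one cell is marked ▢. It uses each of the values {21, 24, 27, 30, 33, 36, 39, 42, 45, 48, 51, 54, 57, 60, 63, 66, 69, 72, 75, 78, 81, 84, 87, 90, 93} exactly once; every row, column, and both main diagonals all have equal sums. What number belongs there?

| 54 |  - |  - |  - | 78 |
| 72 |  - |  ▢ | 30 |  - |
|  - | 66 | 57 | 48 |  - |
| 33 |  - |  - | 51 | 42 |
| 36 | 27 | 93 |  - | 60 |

39

The 25 entries sum to 1425, so each line sums to 1425/5 = 285.
Row 5: 36 + 27 + 93 + 60 + ? = 285, so (5,4) = 69.
From column 1, 285 − (54 + 72 + 33 + 36) gives (3,1) = 90.
Column 4: 30 + 48 + 51 + 69 + ? = 285, so (1,4) = 87.
The remaining cell in main diagonal is (2,2) = 285 − 222 = 63.
Anti-diagonal needs 285; the known cells sum to 201, so (4,2) = 84.
The remaining cell in row 3 is (3,5) = 285 − 261 = 24.
From row 4, 285 − (33 + 84 + 51 + 42) gives (4,3) = 75.
From column 2, 285 − (63 + 66 + 84 + 27) gives (1,2) = 45.
Column 5 needs 285; the known cells sum to 204, so (2,5) = 81.
Row 1 must total 285; the given cells sum to 264, so (1,3) = 21.
Row 2 needs 285; the known cells sum to 246, so (2,3) = 39.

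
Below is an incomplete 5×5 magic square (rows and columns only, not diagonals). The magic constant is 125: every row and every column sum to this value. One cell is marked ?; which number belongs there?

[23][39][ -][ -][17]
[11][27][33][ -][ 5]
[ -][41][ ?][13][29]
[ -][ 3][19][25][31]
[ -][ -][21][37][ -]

7

Using row 2: 11 + 27 + 33 + 5 + ? → (2,4) = 125 − 76 = 49.
Row 4: 3 + 19 + 25 + 31 + ? = 125, so (4,1) = 47.
Column 2 must total 125; the given cells sum to 110, so (5,2) = 15.
From column 4, 125 − (49 + 13 + 25 + 37) gives (1,4) = 1.
Using column 5: 17 + 5 + 29 + 31 + ? → (5,5) = 125 − 82 = 43.
Row 1: 23 + 39 + 1 + 17 + ? = 125, so (1,3) = 45.
Row 5: 15 + 21 + 37 + 43 + ? = 125, so (5,1) = 9.
Column 1 needs 125; the known cells sum to 90, so (3,1) = 35.
Column 3 must total 125; the given cells sum to 118, so (3,3) = 7.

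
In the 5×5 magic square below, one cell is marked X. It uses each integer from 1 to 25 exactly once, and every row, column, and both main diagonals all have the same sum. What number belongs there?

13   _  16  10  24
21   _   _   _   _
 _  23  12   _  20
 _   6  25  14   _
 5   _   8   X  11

22

The entries are 1 through 25, which sum to 325, so each line sums to 325/5 = 65.
Using row 1: 13 + 16 + 10 + 24 + ? → (1,2) = 65 − 63 = 2.
Column 3 needs 65; the known cells sum to 61, so (2,3) = 4.
The remaining cell in main diagonal is (2,2) = 65 − 50 = 15.
Anti-diagonal: 24 + 12 + 6 + 5 + ? = 65, so (2,4) = 18.
From row 2, 65 − (21 + 15 + 4 + 18) gives (2,5) = 7.
Column 2 needs 65; the known cells sum to 46, so (5,2) = 19.
From column 5, 65 − (24 + 7 + 20 + 11) gives (4,5) = 3.
Row 4 must total 65; the given cells sum to 48, so (4,1) = 17.
The remaining cell in row 5 is (5,4) = 65 − 43 = 22.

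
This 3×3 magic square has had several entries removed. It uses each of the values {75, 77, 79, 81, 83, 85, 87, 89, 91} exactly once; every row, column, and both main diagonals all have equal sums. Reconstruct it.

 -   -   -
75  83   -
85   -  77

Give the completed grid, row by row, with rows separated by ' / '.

89 79 81 / 75 83 91 / 85 87 77

The 9 entries sum to 747, so each line sums to 747/3 = 249.
Row 2 needs 249; the known cells sum to 158, so (2,3) = 91.
Using row 3: 85 + 77 + ? → (3,2) = 249 − 162 = 87.
Column 1: 75 + 85 + ? = 249, so (1,1) = 89.
Column 2 must total 249; the given cells sum to 170, so (1,2) = 79.
The remaining cell in column 3 is (1,3) = 249 − 168 = 81.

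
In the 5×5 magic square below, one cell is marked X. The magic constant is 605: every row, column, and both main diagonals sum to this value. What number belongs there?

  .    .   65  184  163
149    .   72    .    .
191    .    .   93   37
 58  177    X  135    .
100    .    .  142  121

Column 1 needs 605; the known cells sum to 498, so (1,1) = 107.
From column 4, 605 − (184 + 93 + 135 + 142) gives (2,4) = 51.
Using anti-diagonal: 163 + 51 + 177 + 100 + ? → (3,3) = 605 − 491 = 114.
Row 1: 107 + 65 + 184 + 163 + ? = 605, so (1,2) = 86.
From row 3, 605 − (191 + 114 + 93 + 37) gives (3,2) = 170.
The remaining cell in main diagonal is (2,2) = 605 − 477 = 128.
The remaining cell in row 2 is (2,5) = 605 − 400 = 205.
The remaining cell in column 2 is (5,2) = 605 − 561 = 44.
Using column 5: 163 + 205 + 37 + 121 + ? → (4,5) = 605 − 526 = 79.
Row 4: 58 + 177 + 135 + 79 + ? = 605, so (4,3) = 156.

156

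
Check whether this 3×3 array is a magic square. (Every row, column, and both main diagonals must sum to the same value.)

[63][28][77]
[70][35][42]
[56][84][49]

Row 1: 63 + 28 + 77 = 168.
Row 2: 70 + 35 + 42 = 147.
Row 3: 56 + 84 + 49 = 189.
Column 1: 63 + 70 + 56 = 189.
Column 2: 28 + 35 + 84 = 147.
Column 3: 77 + 42 + 49 = 168.
Main diagonal: 63 + 35 + 49 = 147.
Anti-diagonal: 77 + 35 + 56 = 168.

No — main diagonal sums to 147 but anti-diagonal sums to 168.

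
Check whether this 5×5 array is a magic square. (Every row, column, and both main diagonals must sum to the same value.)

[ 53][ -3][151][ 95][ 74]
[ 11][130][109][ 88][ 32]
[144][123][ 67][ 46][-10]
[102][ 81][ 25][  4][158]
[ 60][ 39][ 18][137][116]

Yes

Row 1: 53 + (-3) + 151 + 95 + 74 = 370.
Row 2: 11 + 130 + 109 + 88 + 32 = 370.
Row 3: 144 + 123 + 67 + 46 + (-10) = 370.
Row 4: 102 + 81 + 25 + 4 + 158 = 370.
Row 5: 60 + 39 + 18 + 137 + 116 = 370.
Column 1: 53 + 11 + 144 + 102 + 60 = 370.
Column 2: -3 + 130 + 123 + 81 + 39 = 370.
Column 3: 151 + 109 + 67 + 25 + 18 = 370.
Column 4: 95 + 88 + 46 + 4 + 137 = 370.
Column 5: 74 + 32 + (-10) + 158 + 116 = 370.
Main diagonal: 53 + 130 + 67 + 4 + 116 = 370.
Anti-diagonal: 74 + 88 + 67 + 81 + 60 = 370.
All lines sum to 370.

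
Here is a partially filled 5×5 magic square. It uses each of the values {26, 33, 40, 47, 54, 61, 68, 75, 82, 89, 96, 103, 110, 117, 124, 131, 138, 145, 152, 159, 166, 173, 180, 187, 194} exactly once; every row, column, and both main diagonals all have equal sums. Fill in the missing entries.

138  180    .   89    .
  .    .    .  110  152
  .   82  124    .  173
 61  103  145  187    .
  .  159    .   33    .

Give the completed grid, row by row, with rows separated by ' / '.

The 25 entries sum to 2750, so each line sums to 2750/5 = 550.
Using row 4: 61 + 103 + 145 + 187 + ? → (4,5) = 550 − 496 = 54.
Column 2: 180 + 82 + 103 + 159 + ? = 550, so (2,2) = 26.
Using column 4: 89 + 110 + 187 + 33 + ? → (3,4) = 550 − 419 = 131.
From main diagonal, 550 − (138 + 26 + 124 + 187) gives (5,5) = 75.
Using row 3: 82 + 124 + 131 + 173 + ? → (3,1) = 550 − 510 = 40.
Column 5 needs 550; the known cells sum to 454, so (1,5) = 96.
Anti-diagonal needs 550; the known cells sum to 433, so (5,1) = 117.
Row 1: 138 + 180 + 89 + 96 + ? = 550, so (1,3) = 47.
Row 5 needs 550; the known cells sum to 384, so (5,3) = 166.
Column 1 needs 550; the known cells sum to 356, so (2,1) = 194.
Column 3 needs 550; the known cells sum to 482, so (2,3) = 68.

138 180 47 89 96 / 194 26 68 110 152 / 40 82 124 131 173 / 61 103 145 187 54 / 117 159 166 33 75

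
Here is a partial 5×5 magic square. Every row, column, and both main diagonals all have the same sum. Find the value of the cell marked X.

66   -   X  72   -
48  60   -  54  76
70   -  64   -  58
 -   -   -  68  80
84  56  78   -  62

Main diagonal is complete and sums to 320; that is the magic constant.
Row 2: 48 + 60 + 54 + 76 + ? = 320, so (2,3) = 82.
Row 5 needs 320; the known cells sum to 280, so (5,4) = 40.
The remaining cell in column 1 is (4,1) = 320 − 268 = 52.
Column 4 must total 320; the given cells sum to 234, so (3,4) = 86.
Column 5 must total 320; the given cells sum to 276, so (1,5) = 44.
Anti-diagonal must total 320; the given cells sum to 246, so (4,2) = 74.
Row 3 needs 320; the known cells sum to 278, so (3,2) = 42.
Row 4 must total 320; the given cells sum to 274, so (4,3) = 46.
Column 2 needs 320; the known cells sum to 232, so (1,2) = 88.
The remaining cell in column 3 is (1,3) = 320 − 270 = 50.

50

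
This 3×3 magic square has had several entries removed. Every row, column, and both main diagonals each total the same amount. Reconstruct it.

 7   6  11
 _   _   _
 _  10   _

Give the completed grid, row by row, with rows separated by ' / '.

7 6 11 / 12 8 4 / 5 10 9

Row 1 is already complete: 7 + 6 + 11 = 24, so that is the magic constant.
Using column 2: 6 + 10 + ? → (2,2) = 24 − 16 = 8.
Main diagonal: 7 + 8 + ? = 24, so (3,3) = 9.
From anti-diagonal, 24 − (11 + 8) gives (3,1) = 5.
Column 1 needs 24; the known cells sum to 12, so (2,1) = 12.
Column 3 needs 24; the known cells sum to 20, so (2,3) = 4.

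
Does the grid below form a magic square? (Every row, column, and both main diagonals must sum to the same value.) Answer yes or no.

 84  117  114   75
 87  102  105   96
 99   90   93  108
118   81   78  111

No — main diagonal sums to 390 but anti-diagonal sums to 388.

Row 1: 84 + 117 + 114 + 75 = 390.
Row 2: 87 + 102 + 105 + 96 = 390.
Row 3: 99 + 90 + 93 + 108 = 390.
Row 4: 118 + 81 + 78 + 111 = 388.
Column 1: 84 + 87 + 99 + 118 = 388.
Column 2: 117 + 102 + 90 + 81 = 390.
Column 3: 114 + 105 + 93 + 78 = 390.
Column 4: 75 + 96 + 108 + 111 = 390.
Main diagonal: 84 + 102 + 93 + 111 = 390.
Anti-diagonal: 75 + 105 + 90 + 118 = 388.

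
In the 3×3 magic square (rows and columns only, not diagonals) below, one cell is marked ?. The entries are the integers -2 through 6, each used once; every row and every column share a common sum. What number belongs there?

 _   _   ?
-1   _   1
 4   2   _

5

The entries are -2 through 6, which sum to 18, so each line sums to 18/3 = 6.
Row 2 must total 6; the given cells sum to 0, so (2,2) = 6.
Using row 3: 4 + 2 + ? → (3,3) = 6 − 6 = 0.
From column 1, 6 − (-1 + 4) gives (1,1) = 3.
Column 2 must total 6; the given cells sum to 8, so (1,2) = -2.
From column 3, 6 − (1 + 0) gives (1,3) = 5.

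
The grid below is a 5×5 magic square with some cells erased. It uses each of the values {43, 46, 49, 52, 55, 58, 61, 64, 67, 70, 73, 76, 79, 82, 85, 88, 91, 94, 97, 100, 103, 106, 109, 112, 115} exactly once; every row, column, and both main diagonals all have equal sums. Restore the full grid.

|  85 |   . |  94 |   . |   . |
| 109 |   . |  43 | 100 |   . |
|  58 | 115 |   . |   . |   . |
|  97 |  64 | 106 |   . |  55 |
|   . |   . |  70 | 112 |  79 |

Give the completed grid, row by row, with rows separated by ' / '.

85 52 94 61 103 / 109 76 43 100 67 / 58 115 82 49 91 / 97 64 106 73 55 / 46 88 70 112 79

The 25 entries sum to 1975, so each line sums to 1975/5 = 395.
From row 4, 395 − (97 + 64 + 106 + 55) gives (4,4) = 73.
Column 1: 85 + 109 + 58 + 97 + ? = 395, so (5,1) = 46.
The remaining cell in column 3 is (3,3) = 395 − 313 = 82.
Main diagonal: 85 + 82 + 73 + 79 + ? = 395, so (2,2) = 76.
Anti-diagonal: 100 + 82 + 64 + 46 + ? = 395, so (1,5) = 103.
From row 2, 395 − (109 + 76 + 43 + 100) gives (2,5) = 67.
From row 5, 395 − (46 + 70 + 112 + 79) gives (5,2) = 88.
Column 2 must total 395; the given cells sum to 343, so (1,2) = 52.
Column 5 needs 395; the known cells sum to 304, so (3,5) = 91.
The remaining cell in row 1 is (1,4) = 395 − 334 = 61.
Row 3 needs 395; the known cells sum to 346, so (3,4) = 49.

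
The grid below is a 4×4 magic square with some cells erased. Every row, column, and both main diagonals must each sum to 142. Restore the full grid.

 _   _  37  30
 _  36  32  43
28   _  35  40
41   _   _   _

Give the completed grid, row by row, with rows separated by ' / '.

From row 2, 142 − (36 + 32 + 43) gives (2,1) = 31.
Using row 3: 28 + 35 + 40 + ? → (3,2) = 142 − 103 = 39.
Using column 1: 31 + 28 + 41 + ? → (1,1) = 142 − 100 = 42.
Column 3 needs 142; the known cells sum to 104, so (4,3) = 38.
Column 4: 30 + 43 + 40 + ? = 142, so (4,4) = 29.
From row 1, 142 − (42 + 37 + 30) gives (1,2) = 33.
From row 4, 142 − (41 + 38 + 29) gives (4,2) = 34.

42 33 37 30 / 31 36 32 43 / 28 39 35 40 / 41 34 38 29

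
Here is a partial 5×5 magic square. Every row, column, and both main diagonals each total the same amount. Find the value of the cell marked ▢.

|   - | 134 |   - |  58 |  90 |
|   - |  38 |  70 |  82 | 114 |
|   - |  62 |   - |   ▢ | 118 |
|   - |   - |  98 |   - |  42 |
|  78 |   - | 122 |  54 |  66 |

Column 5 is complete and sums to 430; that is the magic constant.
Row 2: 38 + 70 + 82 + 114 + ? = 430, so (2,1) = 126.
Row 5: 78 + 122 + 54 + 66 + ? = 430, so (5,2) = 110.
Column 2 needs 430; the known cells sum to 344, so (4,2) = 86.
Anti-diagonal must total 430; the given cells sum to 336, so (3,3) = 94.
Column 3: 70 + 94 + 98 + 122 + ? = 430, so (1,3) = 46.
Row 1 needs 430; the known cells sum to 328, so (1,1) = 102.
Main diagonal: 102 + 38 + 94 + 66 + ? = 430, so (4,4) = 130.
Row 4 needs 430; the known cells sum to 356, so (4,1) = 74.
Column 1 must total 430; the given cells sum to 380, so (3,1) = 50.
Column 4: 58 + 82 + 130 + 54 + ? = 430, so (3,4) = 106.

106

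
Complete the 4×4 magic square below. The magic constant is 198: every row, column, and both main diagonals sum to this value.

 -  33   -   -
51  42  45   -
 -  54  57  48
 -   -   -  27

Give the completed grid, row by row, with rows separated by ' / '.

72 33 30 63 / 51 42 45 60 / 39 54 57 48 / 36 69 66 27

From row 2, 198 − (51 + 42 + 45) gives (2,4) = 60.
From row 3, 198 − (54 + 57 + 48) gives (3,1) = 39.
Column 2: 33 + 42 + 54 + ? = 198, so (4,2) = 69.
From column 4, 198 − (60 + 48 + 27) gives (1,4) = 63.
Main diagonal must total 198; the given cells sum to 126, so (1,1) = 72.
Using anti-diagonal: 63 + 45 + 54 + ? → (4,1) = 198 − 162 = 36.
Row 1: 72 + 33 + 63 + ? = 198, so (1,3) = 30.
The remaining cell in row 4 is (4,3) = 198 − 132 = 66.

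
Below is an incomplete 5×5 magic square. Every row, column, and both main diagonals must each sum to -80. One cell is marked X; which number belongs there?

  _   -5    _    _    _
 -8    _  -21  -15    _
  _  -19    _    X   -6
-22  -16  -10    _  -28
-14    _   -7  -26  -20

Row 4 needs -80; the known cells sum to -76, so (4,4) = -4.
Row 5 must total -80; the given cells sum to -67, so (5,2) = -13.
The remaining cell in column 2 is (2,2) = -80 − (-53) = -27.
Row 2 must total -80; the given cells sum to -71, so (2,5) = -9.
From column 5, -80 − (-9 + (-6) + (-28) + (-20)) gives (1,5) = -17.
Anti-diagonal: -17 + (-15) + (-16) + (-14) + ? = -80, so (3,3) = -18.
Column 3 must total -80; the given cells sum to -56, so (1,3) = -24.
Main diagonal must total -80; the given cells sum to -69, so (1,1) = -11.
Using row 1: -11 + (-5) + (-24) + (-17) + ? → (1,4) = -80 − (-57) = -23.
The remaining cell in column 1 is (3,1) = -80 − (-55) = -25.
From column 4, -80 − (-23 + (-15) + (-4) + (-26)) gives (3,4) = -12.

-12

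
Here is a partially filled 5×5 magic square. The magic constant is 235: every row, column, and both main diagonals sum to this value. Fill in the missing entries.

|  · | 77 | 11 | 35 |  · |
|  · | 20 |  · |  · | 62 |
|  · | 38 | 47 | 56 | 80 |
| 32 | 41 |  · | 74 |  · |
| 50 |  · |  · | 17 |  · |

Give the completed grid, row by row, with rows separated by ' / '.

68 77 11 35 44 / 71 20 29 53 62 / 14 38 47 56 80 / 32 41 65 74 23 / 50 59 83 17 26

Row 3 needs 235; the known cells sum to 221, so (3,1) = 14.
Using column 2: 77 + 20 + 38 + 41 + ? → (5,2) = 235 − 176 = 59.
Column 4 must total 235; the given cells sum to 182, so (2,4) = 53.
The remaining cell in anti-diagonal is (1,5) = 235 − 191 = 44.
Row 1 needs 235; the known cells sum to 167, so (1,1) = 68.
Column 1 needs 235; the known cells sum to 164, so (2,1) = 71.
From main diagonal, 235 − (68 + 20 + 47 + 74) gives (5,5) = 26.
Row 2 needs 235; the known cells sum to 206, so (2,3) = 29.
From row 5, 235 − (50 + 59 + 17 + 26) gives (5,3) = 83.
Column 3 needs 235; the known cells sum to 170, so (4,3) = 65.
Using column 5: 44 + 62 + 80 + 26 + ? → (4,5) = 235 − 212 = 23.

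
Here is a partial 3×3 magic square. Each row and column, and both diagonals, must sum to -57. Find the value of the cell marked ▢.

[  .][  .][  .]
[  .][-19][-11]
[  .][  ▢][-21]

Row 2: -19 + (-11) + ? = -57, so (2,1) = -27.
From column 3, -57 − (-11 + (-21)) gives (1,3) = -25.
From main diagonal, -57 − (-19 + (-21)) gives (1,1) = -17.
Using anti-diagonal: -25 + (-19) + ? → (3,1) = -57 − (-44) = -13.
Row 1 must total -57; the given cells sum to -42, so (1,2) = -15.
The remaining cell in row 3 is (3,2) = -57 − (-34) = -23.

-23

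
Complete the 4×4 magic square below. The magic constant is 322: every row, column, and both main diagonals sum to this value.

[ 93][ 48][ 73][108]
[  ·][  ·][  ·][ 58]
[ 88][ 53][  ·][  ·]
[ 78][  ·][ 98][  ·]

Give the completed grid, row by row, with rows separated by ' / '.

Using column 1: 93 + 88 + 78 + ? → (2,1) = 322 − 259 = 63.
Anti-diagonal must total 322; the given cells sum to 239, so (2,3) = 83.
Using row 2: 63 + 83 + 58 + ? → (2,2) = 322 − 204 = 118.
Column 2 needs 322; the known cells sum to 219, so (4,2) = 103.
From column 3, 322 − (73 + 83 + 98) gives (3,3) = 68.
Main diagonal must total 322; the given cells sum to 279, so (4,4) = 43.
Using row 3: 88 + 53 + 68 + ? → (3,4) = 322 − 209 = 113.

93 48 73 108 / 63 118 83 58 / 88 53 68 113 / 78 103 98 43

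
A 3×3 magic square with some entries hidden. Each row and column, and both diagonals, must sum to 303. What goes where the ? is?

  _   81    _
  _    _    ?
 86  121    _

91

Row 3 must total 303; the given cells sum to 207, so (3,3) = 96.
Column 2 needs 303; the known cells sum to 202, so (2,2) = 101.
The remaining cell in main diagonal is (1,1) = 303 − 197 = 106.
Anti-diagonal must total 303; the given cells sum to 187, so (1,3) = 116.
Using column 1: 106 + 86 + ? → (2,1) = 303 − 192 = 111.
Column 3: 116 + 96 + ? = 303, so (2,3) = 91.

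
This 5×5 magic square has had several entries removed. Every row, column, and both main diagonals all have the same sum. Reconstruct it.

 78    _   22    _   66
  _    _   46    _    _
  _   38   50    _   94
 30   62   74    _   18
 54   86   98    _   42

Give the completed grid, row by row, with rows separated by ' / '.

78 90 22 34 66 / 102 14 46 58 70 / 26 38 50 82 94 / 30 62 74 106 18 / 54 86 98 10 42

Column 3 is already complete: 22 + 46 + 50 + 74 + 98 = 290, so that is the magic constant.
Row 4 must total 290; the given cells sum to 184, so (4,4) = 106.
From row 5, 290 − (54 + 86 + 98 + 42) gives (5,4) = 10.
Column 5 must total 290; the given cells sum to 220, so (2,5) = 70.
Main diagonal needs 290; the known cells sum to 276, so (2,2) = 14.
Using anti-diagonal: 66 + 50 + 62 + 54 + ? → (2,4) = 290 − 232 = 58.
Using row 2: 14 + 46 + 58 + 70 + ? → (2,1) = 290 − 188 = 102.
Column 1: 78 + 102 + 30 + 54 + ? = 290, so (3,1) = 26.
Column 2: 14 + 38 + 62 + 86 + ? = 290, so (1,2) = 90.
From row 1, 290 − (78 + 90 + 22 + 66) gives (1,4) = 34.
Row 3 must total 290; the given cells sum to 208, so (3,4) = 82.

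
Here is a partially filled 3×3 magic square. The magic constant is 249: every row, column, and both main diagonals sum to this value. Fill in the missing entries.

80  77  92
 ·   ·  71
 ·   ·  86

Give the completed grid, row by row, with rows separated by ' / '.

Main diagonal: 80 + 86 + ? = 249, so (2,2) = 83.
From anti-diagonal, 249 − (92 + 83) gives (3,1) = 74.
Row 2: 83 + 71 + ? = 249, so (2,1) = 95.
Using row 3: 74 + 86 + ? → (3,2) = 249 − 160 = 89.

80 77 92 / 95 83 71 / 74 89 86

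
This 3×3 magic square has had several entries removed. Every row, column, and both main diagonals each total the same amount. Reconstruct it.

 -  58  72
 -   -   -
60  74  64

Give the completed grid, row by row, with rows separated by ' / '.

Row 3 is already complete: 60 + 74 + 64 = 198, so that is the magic constant.
The remaining cell in row 1 is (1,1) = 198 − 130 = 68.
From column 1, 198 − (68 + 60) gives (2,1) = 70.
Column 2: 58 + 74 + ? = 198, so (2,2) = 66.
From column 3, 198 − (72 + 64) gives (2,3) = 62.

68 58 72 / 70 66 62 / 60 74 64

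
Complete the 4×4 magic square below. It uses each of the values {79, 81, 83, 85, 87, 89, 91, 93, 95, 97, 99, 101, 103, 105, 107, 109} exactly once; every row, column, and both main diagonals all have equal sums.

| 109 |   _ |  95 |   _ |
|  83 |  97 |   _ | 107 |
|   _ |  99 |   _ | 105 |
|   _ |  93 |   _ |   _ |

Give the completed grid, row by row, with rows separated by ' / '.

The 16 entries sum to 1504, so each line sums to 1504/4 = 376.
From row 2, 376 − (83 + 97 + 107) gives (2,3) = 89.
Column 2 must total 376; the given cells sum to 289, so (1,2) = 87.
Row 1 needs 376; the known cells sum to 291, so (1,4) = 85.
Column 4 must total 376; the given cells sum to 297, so (4,4) = 79.
Using main diagonal: 109 + 97 + 79 + ? → (3,3) = 376 − 285 = 91.
Anti-diagonal: 85 + 89 + 99 + ? = 376, so (4,1) = 103.
Using row 3: 99 + 91 + 105 + ? → (3,1) = 376 − 295 = 81.
The remaining cell in row 4 is (4,3) = 376 − 275 = 101.

109 87 95 85 / 83 97 89 107 / 81 99 91 105 / 103 93 101 79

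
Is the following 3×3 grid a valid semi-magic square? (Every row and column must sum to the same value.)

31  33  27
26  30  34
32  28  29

Row 1: 31 + 33 + 27 = 91.
Row 2: 26 + 30 + 34 = 90.
Row 3: 32 + 28 + 29 = 89.
Column 1: 31 + 26 + 32 = 89.
Column 2: 33 + 30 + 28 = 91.
Column 3: 27 + 34 + 29 = 90.

No — column 1 sums to 89 but row 1 sums to 91.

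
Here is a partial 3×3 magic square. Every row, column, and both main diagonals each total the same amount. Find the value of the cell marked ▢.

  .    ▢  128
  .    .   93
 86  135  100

79

Column 3 is complete and sums to 321; that is the magic constant.
Anti-diagonal must total 321; the given cells sum to 214, so (2,2) = 107.
From row 2, 321 − (107 + 93) gives (2,1) = 121.
Column 1 needs 321; the known cells sum to 207, so (1,1) = 114.
From column 2, 321 − (107 + 135) gives (1,2) = 79.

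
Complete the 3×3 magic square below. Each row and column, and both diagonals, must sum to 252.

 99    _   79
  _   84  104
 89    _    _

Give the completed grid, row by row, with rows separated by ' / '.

Using row 1: 99 + 79 + ? → (1,2) = 252 − 178 = 74.
Row 2: 84 + 104 + ? = 252, so (2,1) = 64.
Using column 2: 74 + 84 + ? → (3,2) = 252 − 158 = 94.
From column 3, 252 − (79 + 104) gives (3,3) = 69.

99 74 79 / 64 84 104 / 89 94 69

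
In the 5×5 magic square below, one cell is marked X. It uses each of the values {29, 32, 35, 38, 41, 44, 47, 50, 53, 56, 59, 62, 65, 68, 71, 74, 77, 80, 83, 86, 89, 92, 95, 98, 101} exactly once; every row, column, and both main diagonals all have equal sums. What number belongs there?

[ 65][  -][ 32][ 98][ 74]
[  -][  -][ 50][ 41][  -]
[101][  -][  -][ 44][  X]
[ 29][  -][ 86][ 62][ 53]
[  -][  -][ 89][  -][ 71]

The 25 entries sum to 1625, so each line sums to 1625/5 = 325.
Row 1: 65 + 32 + 98 + 74 + ? = 325, so (1,2) = 56.
Row 4: 29 + 86 + 62 + 53 + ? = 325, so (4,2) = 95.
From column 3, 325 − (32 + 50 + 86 + 89) gives (3,3) = 68.
Column 4 needs 325; the known cells sum to 245, so (5,4) = 80.
From main diagonal, 325 − (65 + 68 + 62 + 71) gives (2,2) = 59.
Anti-diagonal needs 325; the known cells sum to 278, so (5,1) = 47.
The remaining cell in row 5 is (5,2) = 325 − 287 = 38.
The remaining cell in column 1 is (2,1) = 325 − 242 = 83.
Column 2 needs 325; the known cells sum to 248, so (3,2) = 77.
The remaining cell in row 2 is (2,5) = 325 − 233 = 92.
The remaining cell in row 3 is (3,5) = 325 − 290 = 35.

35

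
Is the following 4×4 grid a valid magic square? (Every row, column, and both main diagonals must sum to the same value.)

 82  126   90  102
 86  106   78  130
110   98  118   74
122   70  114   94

Row 1: 82 + 126 + 90 + 102 = 400.
Row 2: 86 + 106 + 78 + 130 = 400.
Row 3: 110 + 98 + 118 + 74 = 400.
Row 4: 122 + 70 + 114 + 94 = 400.
Column 1: 82 + 86 + 110 + 122 = 400.
Column 2: 126 + 106 + 98 + 70 = 400.
Column 3: 90 + 78 + 118 + 114 = 400.
Column 4: 102 + 130 + 74 + 94 = 400.
Main diagonal: 82 + 106 + 118 + 94 = 400.
Anti-diagonal: 102 + 78 + 98 + 122 = 400.
All lines sum to 400.

Yes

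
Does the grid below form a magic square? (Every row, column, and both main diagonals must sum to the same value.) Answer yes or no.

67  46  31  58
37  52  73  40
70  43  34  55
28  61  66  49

No — column 4 sums to 202 but column 3 sums to 204.

Row 1: 67 + 46 + 31 + 58 = 202.
Row 2: 37 + 52 + 73 + 40 = 202.
Row 3: 70 + 43 + 34 + 55 = 202.
Row 4: 28 + 61 + 66 + 49 = 204.
Column 1: 67 + 37 + 70 + 28 = 202.
Column 2: 46 + 52 + 43 + 61 = 202.
Column 3: 31 + 73 + 34 + 66 = 204.
Column 4: 58 + 40 + 55 + 49 = 202.
Main diagonal: 67 + 52 + 34 + 49 = 202.
Anti-diagonal: 58 + 73 + 43 + 28 = 202.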